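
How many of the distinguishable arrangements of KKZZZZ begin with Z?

10

Fix Z in the first position and arrange the remaining 5 letters.
Those 5 letters have K appearing twice and Z appearing 3 times, giving (5)!/(3!·2!) = 10.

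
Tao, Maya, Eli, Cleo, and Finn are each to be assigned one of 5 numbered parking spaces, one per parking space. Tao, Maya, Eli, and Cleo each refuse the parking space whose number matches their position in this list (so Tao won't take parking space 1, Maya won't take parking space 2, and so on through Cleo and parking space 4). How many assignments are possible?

53

Let Aᵢ (for 1 ≤ i ≤ 4) be the placements that put person i in their forbidden parking space. Any j of these fix j positions, leaving (5−j)! ways to fill the rest, and there are C(4,j) ways to pick which j.
By inclusion–exclusion, the number of valid placements is Σ_{j=0}^{4} (−1)^j C(4,j)·(5−j)!.
Computing: 120 − 96 + 36 − 8 + 1 = 53.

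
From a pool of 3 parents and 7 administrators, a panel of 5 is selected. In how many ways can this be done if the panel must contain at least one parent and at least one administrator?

231

Total 5-person selections from all 10: C(10,5) = 252.
Subtract selections that omit an entire group: no parents → C(7,5) = 21; no administrators → C(3,5) = 0.
Both groups omitted at once is impossible, so 252 − 21 = 231.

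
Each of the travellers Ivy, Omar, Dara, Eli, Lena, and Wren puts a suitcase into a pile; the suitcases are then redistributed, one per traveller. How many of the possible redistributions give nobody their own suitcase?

Let Aᵢ be the assignments in which traveller i gets their own suitcase. We want the size of the complement of A₁∪…∪A_6.
By inclusion–exclusion this is Σ_{j=0}^{6} (−1)^j C(6,j)·(6−j)!.
Computing: 720 − 720 + 360 − 120 + 30 − 6 + 1 = 265.

265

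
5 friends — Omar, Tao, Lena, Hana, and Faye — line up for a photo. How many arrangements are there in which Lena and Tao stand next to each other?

48

Glue Lena and Tao into one block (2 internal orders), leaving 4 units to arrange in a row.
That gives 2 × 4! = 2 × 24 = 48.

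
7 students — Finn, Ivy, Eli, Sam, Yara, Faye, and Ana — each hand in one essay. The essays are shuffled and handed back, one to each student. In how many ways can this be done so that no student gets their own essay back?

1854

Let Aᵢ be the assignments in which student i gets their own essay. We want the size of the complement of A₁∪…∪A_7.
By inclusion–exclusion this is Σ_{j=0}^{7} (−1)^j C(7,j)·(7−j)!.
Computing: 5040 − 5040 + 2520 − 840 + 210 − 42 + 7 − 1 = 1854.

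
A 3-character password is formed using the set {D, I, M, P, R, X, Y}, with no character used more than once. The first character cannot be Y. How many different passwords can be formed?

The first character has 7−1 = 6 choices (anything except Y).
The remaining 2 characters are filled from the other 6 symbols without repetition: 6 × 5 = 30.
Total: 6 × 30 = 180.

180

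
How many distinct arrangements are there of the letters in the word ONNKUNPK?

3360

The 8 letters of ONNKUNPK have repeats: K appearing twice and N appearing 3 times.
The number of distinct arrangements is 8!/(3!·2!) = 40320/12 = 3360.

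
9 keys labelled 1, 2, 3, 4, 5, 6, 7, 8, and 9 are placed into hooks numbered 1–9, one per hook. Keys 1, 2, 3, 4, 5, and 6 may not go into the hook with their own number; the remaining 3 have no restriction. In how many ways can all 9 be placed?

Let Aᵢ (for 1 ≤ i ≤ 6) be the placements that put key i in its forbidden hook. Any j of these fix j positions, leaving (9−j)! ways to fill the rest, and there are C(6,j) ways to pick which j.
By inclusion–exclusion, the number of valid placements is Σ_{j=0}^{6} (−1)^j C(6,j)·(9−j)!.
Computing: 362880 − 241920 + 75600 − 14400 + 1800 − 144 + 6 = 183822.

183822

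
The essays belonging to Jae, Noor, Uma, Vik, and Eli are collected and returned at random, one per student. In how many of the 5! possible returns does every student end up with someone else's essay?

44

This is the derangement count D_5: permutations of 5 items with no fixed point.
By inclusion–exclusion this is Σ_{j=0}^{5} (−1)^j C(5,j)·(5−j)!.
Computing: 120 − 120 + 60 − 20 + 5 − 1 = 44.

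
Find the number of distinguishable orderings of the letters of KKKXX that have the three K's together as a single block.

3

Treat the 3 copies of K as a single block. The multiset to arrange is then {KKK, X, X}, 3 items in all.
That gives (3)!/(2!) = 3 arrangements.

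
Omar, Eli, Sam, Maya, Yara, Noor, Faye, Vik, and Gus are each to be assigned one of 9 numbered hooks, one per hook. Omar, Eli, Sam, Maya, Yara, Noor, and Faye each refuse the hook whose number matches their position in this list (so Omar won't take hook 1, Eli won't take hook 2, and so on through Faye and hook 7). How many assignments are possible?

Let Aᵢ (for 1 ≤ i ≤ 7) be the placements that put person i in their forbidden hook. Any j of these fix j positions, leaving (9−j)! ways to fill the rest, and there are C(7,j) ways to pick which j.
By inclusion–exclusion, the number of valid placements is Σ_{j=0}^{7} (−1)^j C(7,j)·(9−j)!.
Computing: 362880 − 282240 + 105840 − 25200 + 4200 − 504 + 42 − 2 = 165016.

165016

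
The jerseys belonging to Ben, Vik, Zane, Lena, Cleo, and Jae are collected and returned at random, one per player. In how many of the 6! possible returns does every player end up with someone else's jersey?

265

This is the derangement count D_6: permutations of 6 items with no fixed point.
By inclusion–exclusion this is Σ_{j=0}^{6} (−1)^j C(6,j)·(6−j)!.
Computing: 720 − 720 + 360 − 120 + 30 − 6 + 1 = 265.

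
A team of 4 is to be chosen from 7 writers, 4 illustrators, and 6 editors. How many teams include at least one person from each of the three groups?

With no constraint there are C(17,4) = 2380 possible selections.
Selections missing a whole group: no writers → C(10,4) = 210; no illustrators → C(13,4) = 715; no editors → C(11,4) = 330.
Add back selections omitting two groups (i.e. drawn from a single group): C(7,4) + C(4,4) + C(6,4) = 51.
By inclusion–exclusion: 2380 − 1255 + 51 = 1176.

1176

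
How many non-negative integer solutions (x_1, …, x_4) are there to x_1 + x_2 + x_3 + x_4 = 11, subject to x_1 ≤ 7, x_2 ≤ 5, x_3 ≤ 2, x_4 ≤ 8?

124

Ignoring the caps, the number of non-negative solutions to x_1+…+x_4 = 11 is C(14,3) = 364.
Subtract solutions that violate a single cap (substitute x_i' = x_i − (cap_i+1)): x_1 ≥ 8 gives C(6,3) = 20; x_2 ≥ 6 gives C(8,3) = 56; x_3 ≥ 3 gives C(11,3) = 165; x_4 ≥ 9 gives C(5,3) = 10. Together 251.
Add back pairs where two caps are both exceeded: 0 + 1 + 0 + 10 + 0 + 0 = 11.
By inclusion–exclusion the count is 364 − 251 + 11 = 124.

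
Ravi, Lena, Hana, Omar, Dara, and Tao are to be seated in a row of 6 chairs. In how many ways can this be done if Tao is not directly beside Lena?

480

Of the 6! = 720 arrangements, those with Tao and Lena adjacent number 2 × 5! = 240 (treat the pair as a block with 2 internal orders).
Complementary counting: 720 − 240 = 480.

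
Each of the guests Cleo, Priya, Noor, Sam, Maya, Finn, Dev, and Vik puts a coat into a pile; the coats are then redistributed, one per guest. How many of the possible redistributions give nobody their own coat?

14833

Count assignments avoiding every fixed point. For any j of the 8 guests fixed to their own coat, the other 8−j can be arranged in (8−j)! ways.
By inclusion–exclusion this is Σ_{j=0}^{8} (−1)^j C(8,j)·(8−j)!.
Computing: 40320 − 40320 + 20160 − 6720 + 1680 − 336 + 56 − 8 + 1 = 14833.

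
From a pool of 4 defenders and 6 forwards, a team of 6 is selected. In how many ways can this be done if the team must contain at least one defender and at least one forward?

Unrestricted: C(10,6) = 210 ways to pick any 6 of the 10.
Selections missing a whole group: no defenders → C(6,6) = 1; no forwards → C(4,6) = 0.
Both groups omitted at once is impossible, so 210 − 1 = 209.

209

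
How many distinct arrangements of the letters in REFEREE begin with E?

With the first slot taken by E, it remains to arrange the other 6 letters (RFEREE).
Those 6 letters have E appearing 3 times and R appearing twice, giving (6)!/(3!·2!) = 60.

60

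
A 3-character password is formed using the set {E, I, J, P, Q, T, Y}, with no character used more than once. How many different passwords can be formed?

This is a permutation of 3 out of 7: P(7,3) = 7!/4!.
7 × 6 × 5 = 210.

210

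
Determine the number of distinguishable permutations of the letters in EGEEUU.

60

The 6 letters of EGEEUU have repeats: E appearing 3 times and U appearing twice.
The number of distinct arrangements is 6!/(3!·2!) = 720/12 = 60.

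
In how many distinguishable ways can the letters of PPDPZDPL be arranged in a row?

PPDPZDPL has 8 letters with D appearing twice and P appearing 4 times.
The number of distinct arrangements is 8!/(4!·2!) = 40320/48 = 840.

840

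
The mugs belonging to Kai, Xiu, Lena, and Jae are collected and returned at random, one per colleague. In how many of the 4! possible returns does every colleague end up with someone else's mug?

9

Count assignments avoiding every fixed point. For any j of the 4 colleagues fixed to their own mug, the other 4−j can be arranged in (4−j)! ways.
By inclusion–exclusion this is Σ_{j=0}^{4} (−1)^j C(4,j)·(4−j)!.
Computing: 24 − 24 + 12 − 4 + 1 = 9.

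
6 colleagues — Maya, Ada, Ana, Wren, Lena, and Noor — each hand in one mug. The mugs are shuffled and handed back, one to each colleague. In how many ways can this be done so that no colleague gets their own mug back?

Count assignments avoiding every fixed point. For any j of the 6 colleagues fixed to their own mug, the other 6−j can be arranged in (6−j)! ways.
By inclusion–exclusion this is Σ_{j=0}^{6} (−1)^j C(6,j)·(6−j)!.
Computing: 720 − 720 + 360 − 120 + 30 − 6 + 1 = 265.

265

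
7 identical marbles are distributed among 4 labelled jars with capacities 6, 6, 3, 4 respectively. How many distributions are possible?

88

Ignoring the caps, the number of non-negative solutions to x_1+…+x_4 = 7 is C(10,3) = 120.
Subtract solutions that violate a single cap (substitute x_i' = x_i − (cap_i+1)): x_1 ≥ 7 gives C(3,3) = 1; x_2 ≥ 7 gives C(3,3) = 1; x_3 ≥ 4 gives C(6,3) = 20; x_4 ≥ 5 gives C(5,3) = 10. Together 32.
No two caps can be exceeded simultaneously, so the pair terms are all 0.
By inclusion–exclusion the count is 120 − 32 + 0 = 88.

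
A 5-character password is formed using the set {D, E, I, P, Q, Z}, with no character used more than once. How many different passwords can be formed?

Choose and order 5 of the 6 symbols: the first character has 6 options, the next 5, and so on down to 2.
6 × 5 × 4 × 3 × 2 = 720.

720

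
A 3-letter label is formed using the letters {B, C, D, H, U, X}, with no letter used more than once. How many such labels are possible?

120

This is a permutation of 3 out of 6: P(6,3) = 6!/3!.
6 × 5 × 4 = 120.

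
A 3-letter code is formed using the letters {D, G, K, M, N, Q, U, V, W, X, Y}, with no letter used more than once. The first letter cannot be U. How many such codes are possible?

900

The first letter has 11−1 = 10 choices (anything except U).
The remaining 2 letters are filled from the other 10 symbols without repetition: 10 × 9 = 90.
Total: 10 × 90 = 900.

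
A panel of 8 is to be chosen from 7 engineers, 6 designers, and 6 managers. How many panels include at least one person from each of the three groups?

72513

Unrestricted: C(19,8) = 75582 ways to pick any 8 of the 19.
Subtract selections that omit an entire group: no engineers → C(12,8) = 495; no designers → C(13,8) = 1287; no managers → C(13,8) = 1287.
Add back selections omitting two groups (i.e. drawn from a single group): C(7,8) + C(6,8) + C(6,8) = 0.
By inclusion–exclusion: 75582 − 3069 + 0 = 72513.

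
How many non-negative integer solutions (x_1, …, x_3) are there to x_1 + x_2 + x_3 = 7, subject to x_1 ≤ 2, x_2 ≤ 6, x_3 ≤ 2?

8

By stars and bars, unrestricted non-negative solutions to x_1+…+x_3 = 7 number C(7+2,2) = 36.
Subtract solutions that violate a single cap (substitute x_i' = x_i − (cap_i+1)): x_1 ≥ 3 gives C(6,2) = 15; x_2 ≥ 7 gives C(2,2) = 1; x_3 ≥ 3 gives C(6,2) = 15. Together 31.
Add back pairs where two caps are both exceeded: 0 + 3 + 0 = 3.
By inclusion–exclusion the count is 36 − 31 + 3 = 8.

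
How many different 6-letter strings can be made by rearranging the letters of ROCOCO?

The 6 letters of ROCOCO have repeats: C appearing twice and O appearing 3 times.
So there are 6! / (3!·2!) = 60 distinguishable arrangements.

60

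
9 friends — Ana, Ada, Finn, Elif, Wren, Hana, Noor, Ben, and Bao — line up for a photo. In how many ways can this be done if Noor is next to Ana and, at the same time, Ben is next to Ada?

Treat {Noor,Ana} as one block (2 orders) and {Ben,Ada} as another (2 orders).
That leaves 7 units to arrange: 2 × 2 × 7! = 4 × 5040 = 20160.

20160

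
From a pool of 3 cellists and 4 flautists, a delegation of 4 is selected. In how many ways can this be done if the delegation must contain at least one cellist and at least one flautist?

Unrestricted: C(7,4) = 35 ways to pick any 4 of the 7.
Selections missing a whole group: no cellists → C(4,4) = 1; no flautists → C(3,4) = 0.
Both groups omitted at once is impossible, so 35 − 1 = 34.

34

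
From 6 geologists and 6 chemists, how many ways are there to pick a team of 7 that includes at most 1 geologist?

6

Split by how many geologists are chosen (0 through 1).
Sum: C(6,0)·C(6,7) + C(6,1)·C(6,6) = 0 + 6 = 6.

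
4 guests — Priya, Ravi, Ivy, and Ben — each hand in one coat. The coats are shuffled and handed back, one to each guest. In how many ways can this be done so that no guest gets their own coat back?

Count assignments avoiding every fixed point. For any j of the 4 guests fixed to their own coat, the other 4−j can be arranged in (4−j)! ways.
By inclusion–exclusion this is Σ_{j=0}^{4} (−1)^j C(4,j)·(4−j)!.
Computing: 24 − 24 + 12 − 4 + 1 = 9.

9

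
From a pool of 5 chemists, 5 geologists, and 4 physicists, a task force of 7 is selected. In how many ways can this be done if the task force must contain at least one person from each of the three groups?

Total 7-person selections from all 14: C(14,7) = 3432.
Selections missing a whole group: no chemists → C(9,7) = 36; no geologists → C(9,7) = 36; no physicists → C(10,7) = 120.
Add back selections omitting two groups (i.e. drawn from a single group): C(5,7) + C(5,7) + C(4,7) = 0.
By inclusion–exclusion: 3432 − 192 + 0 = 3240.

3240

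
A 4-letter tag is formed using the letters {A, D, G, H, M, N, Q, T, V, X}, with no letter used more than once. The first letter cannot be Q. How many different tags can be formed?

4536

The first letter has 10−1 = 9 choices (anything except Q).
The remaining 3 letters are filled from the other 9 symbols without repetition: 9 × 8 × 7 = 504.
Total: 9 × 504 = 4536.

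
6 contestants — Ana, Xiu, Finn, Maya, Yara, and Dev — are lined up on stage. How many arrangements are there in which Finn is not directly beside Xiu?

480

There are 6! = 720 arrangements in all. If Finn and Xiu are adjacent, merging them into one block gives 2·(5)! = 240 arrangements.
Complementary counting: 720 − 240 = 480.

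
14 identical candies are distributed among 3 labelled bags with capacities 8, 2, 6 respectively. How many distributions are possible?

6

Ignoring the caps, the number of non-negative solutions to x_1+…+x_3 = 14 is C(16,2) = 120.
Subtract solutions that violate a single cap (substitute x_i' = x_i − (cap_i+1)): x_1 ≥ 9 gives C(7,2) = 21; x_2 ≥ 3 gives C(13,2) = 78; x_3 ≥ 7 gives C(9,2) = 36. Together 135.
Add back pairs where two caps are both exceeded: 6 + 0 + 15 = 21.
By inclusion–exclusion the count is 120 − 135 + 21 = 6.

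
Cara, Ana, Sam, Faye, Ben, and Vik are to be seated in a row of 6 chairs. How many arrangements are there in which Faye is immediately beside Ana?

Place the 4 others and the Faye-Ana pair as 5 objects in a line; the pair has 2 internal arrangements.
That gives 2 × 5! = 2 × 120 = 240.

240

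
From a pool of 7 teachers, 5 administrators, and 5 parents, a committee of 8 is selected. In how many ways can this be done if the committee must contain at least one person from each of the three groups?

Unrestricted: C(17,8) = 24310 ways to pick any 8 of the 17.
Subtract selections that omit an entire group: no teachers → C(10,8) = 45; no administrators → C(12,8) = 495; no parents → C(12,8) = 495.
Add back selections omitting two groups (i.e. drawn from a single group): C(7,8) + C(5,8) + C(5,8) = 0.
By inclusion–exclusion: 24310 − 1035 + 0 = 23275.

23275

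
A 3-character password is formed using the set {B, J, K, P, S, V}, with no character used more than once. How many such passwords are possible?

120

Choose and order 3 of the 6 symbols: the first character has 6 options, the next 5, then 4.
6 × 5 × 4 = 120.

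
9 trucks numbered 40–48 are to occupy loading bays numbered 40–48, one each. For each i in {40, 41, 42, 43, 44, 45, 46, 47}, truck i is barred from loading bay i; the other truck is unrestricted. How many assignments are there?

Let Aᵢ (for 40 ≤ i ≤ 47) be the placements that put truck i in its forbidden loading bay. Any j of these fix j positions, leaving (9−j)! ways to fill the rest, and there are C(8,j) ways to pick which j.
By inclusion–exclusion, the number of valid placements is Σ_{j=0}^{8} (−1)^j C(8,j)·(9−j)!.
Computing: 362880 − 322560 + 141120 − 40320 + 8400 − 1344 + 168 − 16 + 1 = 148329.

148329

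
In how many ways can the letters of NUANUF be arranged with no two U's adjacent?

Total arrangements of NUANUF: 6!/(2!·2!) = 180.
Arrangements with the U's together: treat UU as one letter, giving (5)!/(2!) = 60.
Subtracting, 180 − 60 = 120 arrangements keep the U's apart.

120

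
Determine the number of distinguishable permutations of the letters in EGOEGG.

Letter multiplicities in EGOEGG: E×2, G×3, O×1.
So there are 6! / (3!·2!) = 60 distinguishable arrangements.

60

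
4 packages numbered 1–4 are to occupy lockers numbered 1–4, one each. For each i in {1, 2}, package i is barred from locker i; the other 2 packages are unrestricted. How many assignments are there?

14

Let Aᵢ (for i ∈ {1, 2}) be the placements that put package i in its forbidden locker. Any j of these fix j positions, leaving (4−j)! ways to fill the rest, and there are C(2,j) ways to pick which j.
By inclusion–exclusion, the number of valid placements is Σ_{j=0}^{2} (−1)^j C(2,j)·(4−j)!.
Computing: 24 − 12 + 2 = 14.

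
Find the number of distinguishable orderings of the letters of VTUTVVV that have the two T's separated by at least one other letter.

There are 7!/(4!·2!) = 105 arrangements of VTUTVVV in total.
Arrangements with the T's together: treat TT as one letter, giving (6)!/(4!) = 30.
Subtracting, 105 − 30 = 75 arrangements keep the T's apart.

75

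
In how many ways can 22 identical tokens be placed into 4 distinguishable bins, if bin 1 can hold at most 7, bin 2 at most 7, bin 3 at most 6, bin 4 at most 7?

Without the upper bounds there are C(25,3) = 2300 ways to split 22 among 4 bins.
Subtract solutions that violate a single cap (substitute x_i' = x_i − (cap_i+1)): x_1 ≥ 8 gives C(17,3) = 680; x_2 ≥ 8 gives C(17,3) = 680; x_3 ≥ 7 gives C(18,3) = 816; x_4 ≥ 8 gives C(17,3) = 680. Together 2856.
Add back pairs where two caps are both exceeded: 84 + 120 + 84 + 120 + 84 + 120 = 612.
By inclusion–exclusion the count is 2300 − 2856 + 612 = 56.

56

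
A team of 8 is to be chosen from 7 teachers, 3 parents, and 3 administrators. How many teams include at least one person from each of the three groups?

1197

With no constraint there are C(13,8) = 1287 possible selections.
Subtract selections that omit an entire group: no teachers → C(6,8) = 0; no parents → C(10,8) = 45; no administrators → C(10,8) = 45.
Add back selections omitting two groups (i.e. drawn from a single group): C(7,8) + C(3,8) + C(3,8) = 0.
By inclusion–exclusion: 1287 − 90 + 0 = 1197.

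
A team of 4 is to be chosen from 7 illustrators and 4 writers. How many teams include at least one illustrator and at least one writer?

Total 4-person selections from all 11: C(11,4) = 330.
Subtract selections that omit an entire group: no illustrators → C(4,4) = 1; no writers → C(7,4) = 35.
Both groups omitted at once is impossible, so 330 − 36 = 294.

294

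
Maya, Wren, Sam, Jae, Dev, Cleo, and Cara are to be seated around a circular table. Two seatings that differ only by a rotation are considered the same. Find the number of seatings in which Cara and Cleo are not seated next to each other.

480

Without the restriction there are (6)! = 720 seatings.
Seatings with Cara beside Cleo: treat them as a block with 2 internal orders, giving 2 × (5)! = 240.
Subtracting, 720 − 240 = 480.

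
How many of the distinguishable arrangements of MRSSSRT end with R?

Fix R in the last position and arrange the remaining 6 letters.
Those 6 letters have S appearing 3 times, giving (6)!/(3!) = 120.

120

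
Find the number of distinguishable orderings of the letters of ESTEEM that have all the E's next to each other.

24

Treat the 3 copies of E as a single block. The multiset to arrange is then {EEE, M, S, T}, 4 items in all.
All 4 items are distinct, so there are (4)! = 24 arrangements.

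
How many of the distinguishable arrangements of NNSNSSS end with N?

15

Fix N in the last position and arrange the remaining 6 letters.
Those 6 letters have N appearing twice and S appearing 4 times, giving (6)!/(4!·2!) = 15.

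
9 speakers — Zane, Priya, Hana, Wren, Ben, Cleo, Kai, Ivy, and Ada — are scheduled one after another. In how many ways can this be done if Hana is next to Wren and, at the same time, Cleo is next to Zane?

Treat {Hana,Wren} as one block (2 orders) and {Cleo,Zane} as another (2 orders).
That leaves 7 units to arrange: 2 × 2 × 7! = 4 × 5040 = 20160.

20160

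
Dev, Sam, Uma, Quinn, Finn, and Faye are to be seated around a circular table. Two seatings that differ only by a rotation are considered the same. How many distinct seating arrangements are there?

120

Seat Dev anywhere (absorbing the rotational symmetry), then permute the other 5: (5)! = 120.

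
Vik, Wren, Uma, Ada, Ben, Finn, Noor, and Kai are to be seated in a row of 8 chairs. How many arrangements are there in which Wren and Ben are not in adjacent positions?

There are 8! = 40320 arrangements in all. If Wren and Ben are adjacent, merging them into one block gives 2·(7)! = 10080 arrangements.
Complementary counting: 40320 − 10080 = 30240.

30240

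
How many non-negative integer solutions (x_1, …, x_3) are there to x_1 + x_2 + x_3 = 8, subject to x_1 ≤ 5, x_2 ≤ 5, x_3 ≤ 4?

23

Ignoring the caps, the number of non-negative solutions to x_1+…+x_3 = 8 is C(10,2) = 45.
Subtract solutions that violate a single cap (substitute x_i' = x_i − (cap_i+1)): x_1 ≥ 6 gives C(4,2) = 6; x_2 ≥ 6 gives C(4,2) = 6; x_3 ≥ 5 gives C(5,2) = 10. Together 22.
No two caps can be exceeded simultaneously, so the pair terms are all 0.
By inclusion–exclusion the count is 45 − 22 + 0 = 23.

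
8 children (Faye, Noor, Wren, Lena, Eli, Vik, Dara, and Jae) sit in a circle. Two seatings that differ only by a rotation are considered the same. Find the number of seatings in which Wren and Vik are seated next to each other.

Glue Wren and Vik into a block (2 internal orders). Seating 7 units around a circle gives (6)! arrangements.
So 2 × (6)! = 2 × 720 = 1440.

1440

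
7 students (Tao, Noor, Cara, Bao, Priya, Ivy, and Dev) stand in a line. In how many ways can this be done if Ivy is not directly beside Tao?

There are 7! = 5040 arrangements in all. If Ivy and Tao are adjacent, merging them into one block gives 2·(6)! = 1440 arrangements.
Complementary counting: 5040 − 1440 = 3600.

3600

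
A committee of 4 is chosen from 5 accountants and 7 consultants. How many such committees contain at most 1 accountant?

210

Split by how many accountants are chosen (0 through 1).
Sum: C(5,0)·C(7,4) + C(5,1)·C(7,3) = 35 + 175 = 210.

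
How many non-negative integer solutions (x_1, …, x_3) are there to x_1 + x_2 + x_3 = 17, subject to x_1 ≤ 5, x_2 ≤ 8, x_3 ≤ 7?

10

Ignoring the caps, the number of non-negative solutions to x_1+…+x_3 = 17 is C(19,2) = 171.
Subtract solutions that violate a single cap (substitute x_i' = x_i − (cap_i+1)): x_1 ≥ 6 gives C(13,2) = 78; x_2 ≥ 9 gives C(10,2) = 45; x_3 ≥ 8 gives C(11,2) = 55. Together 178.
Add back pairs where two caps are both exceeded: 6 + 10 + 1 = 17.
By inclusion–exclusion the count is 171 − 178 + 17 = 10.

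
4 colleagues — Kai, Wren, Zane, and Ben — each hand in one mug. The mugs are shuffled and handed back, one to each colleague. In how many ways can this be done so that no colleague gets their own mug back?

9

Let Aᵢ be the assignments in which colleague i gets their own mug. We want the size of the complement of A₁∪…∪A_4.
By inclusion–exclusion this is Σ_{j=0}^{4} (−1)^j C(4,j)·(4−j)!.
Computing: 24 − 24 + 12 − 4 + 1 = 9.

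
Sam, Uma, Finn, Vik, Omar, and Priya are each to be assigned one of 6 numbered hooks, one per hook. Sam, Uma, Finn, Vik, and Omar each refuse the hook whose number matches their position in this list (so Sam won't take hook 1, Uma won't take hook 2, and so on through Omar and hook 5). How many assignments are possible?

Let Aᵢ (for 1 ≤ i ≤ 5) be the placements that put person i in their forbidden hook. Any j of these fix j positions, leaving (6−j)! ways to fill the rest, and there are C(5,j) ways to pick which j.
By inclusion–exclusion, the number of valid placements is Σ_{j=0}^{5} (−1)^j C(5,j)·(6−j)!.
Computing: 720 − 600 + 240 − 60 + 10 − 1 = 309.

309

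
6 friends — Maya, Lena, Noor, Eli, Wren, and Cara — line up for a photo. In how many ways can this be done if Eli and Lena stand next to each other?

Treat {Eli, Lena} as a single unit. There are 5 units to order, and the pair itself can be ordered 2 ways.
So the count is 2·(5)! = 240.

240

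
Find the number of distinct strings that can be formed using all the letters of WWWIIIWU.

The 8 letters of WWWIIIWU have repeats: I appearing 3 times and W appearing 4 times.
Dividing 8! = 40320 by 4!·3! = 144 for the repeated letters gives 280.

280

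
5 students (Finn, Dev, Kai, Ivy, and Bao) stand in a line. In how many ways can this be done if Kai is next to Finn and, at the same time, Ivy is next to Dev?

24

Treat {Kai,Finn} as one block (2 orders) and {Ivy,Dev} as another (2 orders).
That leaves 3 units to arrange: 2 × 2 × 3! = 4 × 6 = 24.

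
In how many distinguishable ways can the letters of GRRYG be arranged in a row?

30

The 5 letters of GRRYG have repeats: G appearing twice and R appearing twice.
The number of distinct arrangements is 5!/(2!·2!) = 120/4 = 30.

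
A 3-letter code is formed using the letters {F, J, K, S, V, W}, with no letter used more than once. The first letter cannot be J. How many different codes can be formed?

The first letter has 6−1 = 5 choices (anything except J).
The remaining 2 letters are filled from the other 5 symbols without repetition: 5 × 4 = 20.
Total: 5 × 20 = 100.

100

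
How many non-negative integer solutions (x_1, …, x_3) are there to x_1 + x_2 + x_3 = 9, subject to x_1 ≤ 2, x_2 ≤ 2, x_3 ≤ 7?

6

Ignoring the caps, the number of non-negative solutions to x_1+…+x_3 = 9 is C(11,2) = 55.
Subtract solutions that violate a single cap (substitute x_i' = x_i − (cap_i+1)): x_1 ≥ 3 gives C(8,2) = 28; x_2 ≥ 3 gives C(8,2) = 28; x_3 ≥ 8 gives C(3,2) = 3. Together 59.
Add back pairs where two caps are both exceeded: 10 + 0 + 0 = 10.
By inclusion–exclusion the count is 55 − 59 + 10 = 6.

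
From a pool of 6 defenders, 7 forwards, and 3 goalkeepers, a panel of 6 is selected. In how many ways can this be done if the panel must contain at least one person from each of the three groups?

With no constraint there are C(16,6) = 8008 possible selections.
Subtract selections that omit an entire group: no defenders → C(10,6) = 210; no forwards → C(9,6) = 84; no goalkeepers → C(13,6) = 1716.
Add back selections omitting two groups (i.e. drawn from a single group): C(6,6) + C(7,6) + C(3,6) = 8.
By inclusion–exclusion: 8008 − 2010 + 8 = 6006.

6006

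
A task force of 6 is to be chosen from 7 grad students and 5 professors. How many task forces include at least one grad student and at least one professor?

917

With no constraint there are C(12,6) = 924 possible selections.
Subtract selections that omit an entire group: no grad students → C(5,6) = 0; no professors → C(7,6) = 7.
Both groups omitted at once is impossible, so 924 − 7 = 917.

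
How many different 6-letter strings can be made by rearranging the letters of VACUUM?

360

Letter multiplicities in VACUUM: A×1, C×1, M×1, U×2, V×1.
Dividing 6! = 720 by 2! = 2 for the repeated letters gives 360.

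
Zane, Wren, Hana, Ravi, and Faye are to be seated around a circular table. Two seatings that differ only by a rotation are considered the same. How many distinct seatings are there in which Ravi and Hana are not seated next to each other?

All circular seatings of 5 people number (4)! = 24.
Seatings with Ravi beside Hana: treat them as a block with 2 internal orders, giving 2 × (3)! = 12.
Subtracting, 24 − 12 = 12.

12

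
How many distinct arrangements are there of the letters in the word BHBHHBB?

35

Letter multiplicities in BHBHHBB: B×4, H×3.
Dividing 7! = 5040 by 4!·3! = 144 for the repeated letters gives 35.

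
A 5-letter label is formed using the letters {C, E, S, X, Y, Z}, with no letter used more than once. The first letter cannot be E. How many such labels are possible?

600

The first letter has 6−1 = 5 choices (anything except E).
The remaining 4 letters are filled from the other 5 symbols without repetition: 5 × 4 × 3 × 2 = 120.
Total: 5 × 120 = 600.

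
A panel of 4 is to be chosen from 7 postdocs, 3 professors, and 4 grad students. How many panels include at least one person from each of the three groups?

462

With no constraint there are C(14,4) = 1001 possible selections.
Selections missing a whole group: no postdocs → C(7,4) = 35; no professors → C(11,4) = 330; no grad students → C(10,4) = 210.
Add back selections omitting two groups (i.e. drawn from a single group): C(7,4) + C(3,4) + C(4,4) = 36.
By inclusion–exclusion: 1001 − 575 + 36 = 462.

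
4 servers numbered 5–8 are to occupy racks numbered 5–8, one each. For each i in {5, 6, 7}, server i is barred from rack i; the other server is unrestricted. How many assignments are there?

Let Aᵢ (for i ∈ {5, 6, 7}) be the placements that put server i in its forbidden rack. Any j of these fix j positions, leaving (4−j)! ways to fill the rest, and there are C(3,j) ways to pick which j.
By inclusion–exclusion, the number of valid placements is Σ_{j=0}^{3} (−1)^j C(3,j)·(4−j)!.
Computing: 24 − 18 + 6 − 1 = 11.

11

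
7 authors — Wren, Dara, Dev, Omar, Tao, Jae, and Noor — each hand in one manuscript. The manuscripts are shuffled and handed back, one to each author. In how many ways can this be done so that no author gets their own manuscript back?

1854

Count assignments avoiding every fixed point. For any j of the 7 authors fixed to their own manuscript, the other 7−j can be arranged in (7−j)! ways.
By inclusion–exclusion this is Σ_{j=0}^{7} (−1)^j C(7,j)·(7−j)!.
Computing: 5040 − 5040 + 2520 − 840 + 210 − 42 + 7 − 1 = 1854.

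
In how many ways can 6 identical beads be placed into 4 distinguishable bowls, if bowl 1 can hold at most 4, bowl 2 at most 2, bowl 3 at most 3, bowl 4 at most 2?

31

By stars and bars, unrestricted non-negative solutions to x_1+…+x_4 = 6 number C(6+3,3) = 84.
Subtract solutions that violate a single cap (substitute x_i' = x_i − (cap_i+1)): x_1 ≥ 5 gives C(4,3) = 4; x_2 ≥ 3 gives C(6,3) = 20; x_3 ≥ 4 gives C(5,3) = 10; x_4 ≥ 3 gives C(6,3) = 20. Together 54.
Add back pairs where two caps are both exceeded: 0 + 0 + 0 + 0 + 1 + 0 = 1.
By inclusion–exclusion the count is 84 − 54 + 1 = 31.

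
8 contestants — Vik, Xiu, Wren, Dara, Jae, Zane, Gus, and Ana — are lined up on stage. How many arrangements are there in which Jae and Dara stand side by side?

10080

Glue Jae and Dara into one block (2 internal orders), leaving 7 units to arrange in a row.
That gives 2 × 7! = 2 × 5040 = 10080.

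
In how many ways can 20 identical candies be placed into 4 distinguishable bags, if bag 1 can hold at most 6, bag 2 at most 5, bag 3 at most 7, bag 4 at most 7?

By stars and bars, unrestricted non-negative solutions to x_1+…+x_4 = 20 number C(20+3,3) = 1771.
Subtract solutions that violate a single cap (substitute x_i' = x_i − (cap_i+1)): x_1 ≥ 7 gives C(16,3) = 560; x_2 ≥ 6 gives C(17,3) = 680; x_3 ≥ 8 gives C(15,3) = 455; x_4 ≥ 8 gives C(15,3) = 455. Together 2150.
Add back pairs where two caps are both exceeded: 120 + 56 + 56 + 84 + 84 + 35 = 435.
By inclusion–exclusion the count is 1771 − 2150 + 435 = 56.

56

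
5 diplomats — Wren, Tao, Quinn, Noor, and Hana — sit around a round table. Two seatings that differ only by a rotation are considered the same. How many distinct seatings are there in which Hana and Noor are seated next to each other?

12

Treat {Hana, Noor} as one unit (2 internal orders) and seat the resulting 4 units around the table: (3)! circular arrangements.
So 2 × (3)! = 2 × 6 = 12.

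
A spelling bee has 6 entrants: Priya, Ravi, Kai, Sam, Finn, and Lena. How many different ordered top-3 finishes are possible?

This is an ordered selection of 3 from 6: P(6,3).
That gives 6 × 5 × 4 = 120.

120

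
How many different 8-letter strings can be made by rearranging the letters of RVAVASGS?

RVAVASGS has 8 letters with A appearing twice, S appearing twice, and V appearing twice.
The number of distinct arrangements is 8!/(2!·2!·2!) = 40320/8 = 5040.

5040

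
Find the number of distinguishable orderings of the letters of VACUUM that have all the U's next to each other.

120

Treat the 2 copies of U as a single block. The multiset to arrange is then {UU, A, C, M, V}, 5 items in all.
All 5 items are distinct, so there are (5)! = 120 arrangements.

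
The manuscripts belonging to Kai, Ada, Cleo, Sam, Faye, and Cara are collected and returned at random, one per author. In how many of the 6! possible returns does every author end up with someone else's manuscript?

Let Aᵢ be the assignments in which author i gets their own manuscript. We want the size of the complement of A₁∪…∪A_6.
By inclusion–exclusion this is Σ_{j=0}^{6} (−1)^j C(6,j)·(6−j)!.
Computing: 720 − 720 + 360 − 120 + 30 − 6 + 1 = 265.

265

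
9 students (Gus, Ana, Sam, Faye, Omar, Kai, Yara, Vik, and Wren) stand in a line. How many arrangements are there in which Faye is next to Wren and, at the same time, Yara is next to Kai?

20160

Treat {Faye,Wren} as one block (2 orders) and {Yara,Kai} as another (2 orders).
That leaves 7 units to arrange: 2 × 2 × 7! = 4 × 5040 = 20160.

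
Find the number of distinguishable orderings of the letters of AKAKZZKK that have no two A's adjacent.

Total arrangements of AKAKZZKK: 8!/(4!·2!·2!) = 420.
Arrangements with the A's together: treat AA as one letter, giving (7)!/(4!·2!) = 105.
Subtracting, 420 − 105 = 315 arrangements keep the A's apart.

315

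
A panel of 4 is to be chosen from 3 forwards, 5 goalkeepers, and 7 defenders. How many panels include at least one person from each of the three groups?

630

Unrestricted: C(15,4) = 1365 ways to pick any 4 of the 15.
Selections missing a whole group: no forwards → C(12,4) = 495; no goalkeepers → C(10,4) = 210; no defenders → C(8,4) = 70.
Add back selections omitting two groups (i.e. drawn from a single group): C(3,4) + C(5,4) + C(7,4) = 40.
By inclusion–exclusion: 1365 − 775 + 40 = 630.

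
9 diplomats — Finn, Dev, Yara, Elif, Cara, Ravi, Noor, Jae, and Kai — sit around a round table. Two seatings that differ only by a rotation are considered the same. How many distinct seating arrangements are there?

40320

Fix one person's seat to break rotational symmetry; the remaining 8 people can be arranged in (8)! = 40320 ways.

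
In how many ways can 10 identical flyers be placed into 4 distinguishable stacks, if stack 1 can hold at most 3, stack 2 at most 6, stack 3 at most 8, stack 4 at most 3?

Ignoring the caps, the number of non-negative solutions to x_1+…+x_4 = 10 is C(13,3) = 286.
Subtract solutions that violate a single cap (substitute x_i' = x_i − (cap_i+1)): x_1 ≥ 4 gives C(9,3) = 84; x_2 ≥ 7 gives C(6,3) = 20; x_3 ≥ 9 gives C(4,3) = 4; x_4 ≥ 4 gives C(9,3) = 84. Together 192.
Add back pairs where two caps are both exceeded: 0 + 0 + 10 + 0 + 0 + 0 = 10.
By inclusion–exclusion the count is 286 − 192 + 10 = 104.

104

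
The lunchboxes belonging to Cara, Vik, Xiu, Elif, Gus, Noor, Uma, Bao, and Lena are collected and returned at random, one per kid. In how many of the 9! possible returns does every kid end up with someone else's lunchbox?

133496

Let Aᵢ be the assignments in which kid i gets their own lunchbox. We want the size of the complement of A₁∪…∪A_9.
By inclusion–exclusion this is Σ_{j=0}^{9} (−1)^j C(9,j)·(9−j)!.
Computing: 362880 − 362880 + 181440 − 60480 + 15120 − 3024 + 504 − 72 + 9 − 1 = 133496.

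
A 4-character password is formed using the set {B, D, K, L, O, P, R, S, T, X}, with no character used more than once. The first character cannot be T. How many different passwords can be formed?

The first character has 10−1 = 9 choices (anything except T).
The remaining 3 characters are filled from the other 9 symbols without repetition: 9 × 8 × 7 = 504.
Total: 9 × 504 = 4536.

4536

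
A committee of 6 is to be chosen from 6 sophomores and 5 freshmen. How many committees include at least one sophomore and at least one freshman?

Unrestricted: C(11,6) = 462 ways to pick any 6 of the 11.
Selections missing a whole group: no sophomores → C(5,6) = 0; no freshmen → C(6,6) = 1.
Both groups omitted at once is impossible, so 462 − 1 = 461.

461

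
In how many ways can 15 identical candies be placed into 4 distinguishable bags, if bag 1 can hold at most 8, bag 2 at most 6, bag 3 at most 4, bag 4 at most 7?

196

Ignoring the caps, the number of non-negative solutions to x_1+…+x_4 = 15 is C(18,3) = 816.
Subtract solutions that violate a single cap (substitute x_i' = x_i − (cap_i+1)): x_1 ≥ 9 gives C(9,3) = 84; x_2 ≥ 7 gives C(11,3) = 165; x_3 ≥ 5 gives C(13,3) = 286; x_4 ≥ 8 gives C(10,3) = 120. Together 655.
Add back pairs where two caps are both exceeded: 0 + 4 + 0 + 20 + 1 + 10 = 35.
By inclusion–exclusion the count is 816 − 655 + 35 = 196.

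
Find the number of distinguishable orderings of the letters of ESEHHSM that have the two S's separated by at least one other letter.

450

Total arrangements of ESEHHSM: 7!/(2!·2!·2!) = 630.
Arrangements with the S's together: treat SS as one letter, giving (6)!/(2!·2!) = 180.
Hence 630 − 180 = 450.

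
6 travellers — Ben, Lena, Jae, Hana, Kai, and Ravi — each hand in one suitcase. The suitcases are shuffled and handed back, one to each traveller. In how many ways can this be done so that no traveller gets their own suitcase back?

265

Let Aᵢ be the assignments in which traveller i gets their own suitcase. We want the size of the complement of A₁∪…∪A_6.
By inclusion–exclusion this is Σ_{j=0}^{6} (−1)^j C(6,j)·(6−j)!.
Computing: 720 − 720 + 360 − 120 + 30 − 6 + 1 = 265.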